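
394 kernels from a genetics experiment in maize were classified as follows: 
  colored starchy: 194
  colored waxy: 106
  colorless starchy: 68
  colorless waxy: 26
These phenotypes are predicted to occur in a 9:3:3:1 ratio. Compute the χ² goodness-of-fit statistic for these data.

Under the 9:3:3:1 hypothesis (Σ ratio = 16, N = 394):
  colored starchy: 394 × 9/16 = 221.625
  colored waxy: 394 × 3/16 = 73.875
  colorless starchy: 394 × 3/16 = 73.875
  colorless waxy: 394 × 1/16 = 24.625
χ² = Σ (O − E)² / E
  colored starchy: (194 − 221.625)² / 221.625 = 3.4434
  colored waxy: (106 − 73.875)² / 73.875 = 13.9698
  colorless starchy: (68 − 73.875)² / 73.875 = 0.4672
  colorless waxy: (26 − 24.625)² / 24.625 = 0.0768
χ² = 3.4434 + 13.9698 + 0.4672 + 0.0768 = 17.9572 ≈ 17.957

17.957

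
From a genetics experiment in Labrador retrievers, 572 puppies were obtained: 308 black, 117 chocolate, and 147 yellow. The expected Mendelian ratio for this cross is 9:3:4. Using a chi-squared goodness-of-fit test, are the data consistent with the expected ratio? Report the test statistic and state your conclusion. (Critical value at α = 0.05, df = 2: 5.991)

Expected counts for N = 572 under a 9:3:4 ratio (total parts = 16):
  black: 572 × 9/16 = 321.75
  chocolate: 572 × 3/16 = 107.25
  yellow: 572 × 4/16 = 143
χ² = Σ (O − E)² / E
  black: (308 − 321.75)² / 321.75 = 0.5876
  chocolate: (117 − 107.25)² / 107.25 = 0.8864
  yellow: (147 − 143)² / 143 = 0.1119
χ² = 0.5876 + 0.8864 + 0.1119 = 1.5859 ≈ 1.586
Degrees of freedom = 3 − 1 = 2; critical value at α = 0.05 is 5.991.
Since 1.586 < 5.991, we fail to reject the null hypothesis — the data are consistent with the 9:3:4 ratio.

1.586; consistent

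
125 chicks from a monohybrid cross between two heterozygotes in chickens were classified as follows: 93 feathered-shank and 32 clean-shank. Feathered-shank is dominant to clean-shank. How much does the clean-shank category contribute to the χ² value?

For a monohybrid cross between heterozygotes with complete dominance, the expected phenotypic ratio is 3:1.
Expected counts for N = 125 under a 3:1 ratio (total parts = 4):
  feathered-shank: 125 × 3/4 = 93.75
  clean-shank: 125 × 1/4 = 31.25
Contribution of clean-shank: (32 − 31.25)² / 31.25 = 0.0180

0.018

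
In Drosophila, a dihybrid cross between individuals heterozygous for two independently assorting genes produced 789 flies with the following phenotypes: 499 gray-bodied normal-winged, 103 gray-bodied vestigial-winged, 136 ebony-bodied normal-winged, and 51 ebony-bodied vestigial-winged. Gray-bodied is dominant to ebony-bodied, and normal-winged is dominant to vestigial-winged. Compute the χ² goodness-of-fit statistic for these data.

21.534

A dihybrid F₂ with independent assortment and complete dominance at both loci gives a 9:3:3:1 phenotypic ratio.
Total ratio parts = 16. Expected numbers out of 789:
  gray-bodied normal-winged: 789 × 9/16 = 443.8125
  gray-bodied vestigial-winged: 789 × 3/16 = 147.9375
  ebony-bodied normal-winged: 789 × 3/16 = 147.9375
  ebony-bodied vestigial-winged: 789 × 1/16 = 49.3125
χ² = Σ (O − E)² / E
  gray-bodied normal-winged: (499 − 443.8125)² / 443.8125 = 6.8625
  gray-bodied vestigial-winged: (103 − 147.9375)² / 147.9375 = 13.6502
  ebony-bodied normal-winged: (136 − 147.9375)² / 147.9375 = 0.9633
  ebony-bodied vestigial-winged: (51 − 49.3125)² / 49.3125 = 0.0577
χ² = 6.8625 + 13.6502 + 0.9633 + 0.0577 = 21.5337 ≈ 21.534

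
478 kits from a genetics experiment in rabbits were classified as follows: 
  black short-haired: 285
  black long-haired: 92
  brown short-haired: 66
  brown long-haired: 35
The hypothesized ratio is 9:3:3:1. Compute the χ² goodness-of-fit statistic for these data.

Total ratio parts = 16. Expected numbers out of 478:
  black short-haired: 478 × 9/16 = 268.875
  black long-haired: 478 × 3/16 = 89.625
  brown short-haired: 478 × 3/16 = 89.625
  brown long-haired: 478 × 1/16 = 29.875
χ² = Σ (O − E)² / E
  black short-haired: (285 − 268.875)² / 268.875 = 0.9671
  black long-haired: (92 − 89.625)² / 89.625 = 0.0629
  brown short-haired: (66 − 89.625)² / 89.625 = 6.2275
  brown long-haired: (35 − 29.875)² / 29.875 = 0.8792
χ² = 0.9671 + 0.0629 + 6.2275 + 0.8792 = 8.1367 ≈ 8.137

8.137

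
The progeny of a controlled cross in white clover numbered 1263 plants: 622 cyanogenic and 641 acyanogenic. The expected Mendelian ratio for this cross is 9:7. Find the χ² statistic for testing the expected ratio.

25.163

Expected counts for N = 1263 under a 9:7 ratio (total parts = 16):
  cyanogenic: 1263 × 9/16 = 710.4375
  acyanogenic: 1263 × 7/16 = 552.5625
χ² = Σ (O − E)² / E
  cyanogenic: (622 − 710.4375)² / 710.4375 = 11.0090
  acyanogenic: (641 − 552.5625)² / 552.5625 = 14.1544
χ² = 11.0090 + 14.1544 = 25.1634 ≈ 25.163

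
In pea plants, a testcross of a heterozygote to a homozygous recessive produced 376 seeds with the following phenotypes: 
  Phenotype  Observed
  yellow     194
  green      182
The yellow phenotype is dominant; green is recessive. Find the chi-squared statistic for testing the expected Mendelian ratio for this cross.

A testcross of a heterozygote (Aa × aa) gives a 1:1 phenotypic ratio.
The 1:1 ratio has 2 parts, so with N = 376 the expected counts are:
  yellow: 376 × 1/2 = 188
  green: 376 × 1/2 = 188
χ² = Σ (O − E)² / E
  yellow: (194 − 188)² / 188 = 0.1915
  green: (182 − 188)² / 188 = 0.1915
χ² = 0.1915 + 0.1915 = 0.383

0.383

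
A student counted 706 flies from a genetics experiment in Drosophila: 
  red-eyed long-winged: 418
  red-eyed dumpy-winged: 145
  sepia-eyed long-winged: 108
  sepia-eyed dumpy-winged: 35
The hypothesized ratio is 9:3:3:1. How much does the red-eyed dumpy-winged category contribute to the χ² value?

The 9:3:3:1 ratio has 16 parts, so with N = 706 the expected counts are:
  red-eyed long-winged: 706 × 9/16 = 397.125
  red-eyed dumpy-winged: 706 × 3/16 = 132.375
  sepia-eyed long-winged: 706 × 3/16 = 132.375
  sepia-eyed dumpy-winged: 706 × 1/16 = 44.125
Contribution of red-eyed dumpy-winged: (145 − 132.375)² / 132.375 = 1.2041

1.204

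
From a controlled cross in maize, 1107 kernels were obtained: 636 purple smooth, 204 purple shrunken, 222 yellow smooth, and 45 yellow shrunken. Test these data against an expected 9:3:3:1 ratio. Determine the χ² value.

The 9:3:3:1 ratio has 16 parts, so with N = 1107 the expected counts are:
  purple smooth: 1107 × 9/16 = 622.6875
  purple shrunken: 1107 × 3/16 = 207.5625
  yellow smooth: 1107 × 3/16 = 207.5625
  yellow shrunken: 1107 × 1/16 = 69.1875
χ² = Σ (O − E)² / E
  purple smooth: (636 − 622.6875)² / 622.6875 = 0.2846
  purple shrunken: (204 − 207.5625)² / 207.5625 = 0.0611
  yellow smooth: (222 − 207.5625)² / 207.5625 = 1.0042
  yellow shrunken: (45 − 69.1875)² / 69.1875 = 8.4558
χ² = 0.2846 + 0.0611 + 1.0042 + 8.4558 = 9.8057 ≈ 9.806

9.806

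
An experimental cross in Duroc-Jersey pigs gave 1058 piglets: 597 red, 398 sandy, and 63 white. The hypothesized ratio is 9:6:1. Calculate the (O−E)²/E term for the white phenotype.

Expected counts for N = 1058 under a 9:6:1 ratio (total parts = 16):
  red: 1058 × 9/16 = 595.125
  sandy: 1058 × 6/16 = 396.75
  white: 1058 × 1/16 = 66.125
Contribution of white: (63 − 66.125)² / 66.125 = 0.1477

0.148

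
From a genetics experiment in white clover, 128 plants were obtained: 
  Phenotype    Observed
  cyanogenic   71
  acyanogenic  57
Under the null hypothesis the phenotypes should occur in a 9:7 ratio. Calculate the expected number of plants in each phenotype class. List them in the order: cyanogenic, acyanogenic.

Expected counts for N = 128 under a 9:7 ratio (total parts = 16):
  cyanogenic: 128 × 9/16 = 72
  acyanogenic: 128 × 7/16 = 56

72, 56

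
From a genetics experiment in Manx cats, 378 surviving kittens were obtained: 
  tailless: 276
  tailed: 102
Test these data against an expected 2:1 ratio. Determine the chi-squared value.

The 2:1 ratio has 3 parts, so with N = 378 the expected counts are:
  tailless: 378 × 2/3 = 252
  tailed: 378 × 1/3 = 126
χ² = Σ (O − E)² / E
  tailless: (276 − 252)² / 252 = 2.2857
  tailed: (102 − 126)² / 126 = 4.5714
χ² = 2.2857 + 4.5714 = 6.8571 ≈ 6.857

6.857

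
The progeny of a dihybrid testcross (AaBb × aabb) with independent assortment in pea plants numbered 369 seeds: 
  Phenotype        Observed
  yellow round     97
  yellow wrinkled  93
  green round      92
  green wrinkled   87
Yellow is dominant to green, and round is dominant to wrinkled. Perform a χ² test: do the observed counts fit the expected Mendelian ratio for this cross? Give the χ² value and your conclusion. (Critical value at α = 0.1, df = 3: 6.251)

A dihybrid testcross with independent assortment gives a 1:1:1:1 ratio.
Total ratio parts = 4. Expected numbers out of 369:
  yellow round: 369 × 1/4 = 92.25
  yellow wrinkled: 369 × 1/4 = 92.25
  green round: 369 × 1/4 = 92.25
  green wrinkled: 369 × 1/4 = 92.25
χ² = Σ (O − E)² / E
  yellow round: (97 − 92.25)² / 92.25 = 0.2446
  yellow wrinkled: (93 − 92.25)² / 92.25 = 0.0061
  green round: (92 − 92.25)² / 92.25 = 0.0007
  green wrinkled: (87 − 92.25)² / 92.25 = 0.2988
χ² = 0.2446 + 0.0061 + 0.0007 + 0.2988 = 0.5502 ≈ 0.550
Degrees of freedom = 4 − 1 = 3; critical value at α = 0.1 is 6.251.
Since 0.550 < 6.251, we fail to reject the null hypothesis — the data are consistent with the 1:1:1:1 ratio.

0.550; consistent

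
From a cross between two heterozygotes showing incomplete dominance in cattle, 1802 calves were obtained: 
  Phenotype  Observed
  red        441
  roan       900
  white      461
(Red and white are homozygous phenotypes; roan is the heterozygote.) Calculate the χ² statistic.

With incomplete dominance, a heterozygote × heterozygote cross gives a 1:2:1 phenotypic ratio.
Under the 1:2:1 hypothesis (Σ ratio = 4, N = 1802):
  red: 1802 × 1/4 = 450.5
  roan: 1802 × 2/4 = 901
  white: 1802 × 1/4 = 450.5
χ² = Σ (O − E)² / E
  red: (441 − 450.5)² / 450.5 = 0.2003
  roan: (900 − 901)² / 901 = 0.0011
  white: (461 − 450.5)² / 450.5 = 0.2447
χ² = 0.2003 + 0.0011 + 0.2447 = 0.4461 ≈ 0.446

0.446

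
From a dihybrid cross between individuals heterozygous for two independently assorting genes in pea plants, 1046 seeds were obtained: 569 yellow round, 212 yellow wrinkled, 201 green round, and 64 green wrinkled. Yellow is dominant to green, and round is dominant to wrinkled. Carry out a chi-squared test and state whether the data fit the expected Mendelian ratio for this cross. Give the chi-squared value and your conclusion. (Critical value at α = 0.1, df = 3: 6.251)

A dihybrid F₂ with independent assortment and complete dominance at both loci gives a 9:3:3:1 phenotypic ratio.
The 9:3:3:1 ratio has 16 parts, so with N = 1046 the expected counts are:
  yellow round: 1046 × 9/16 = 588.375
  yellow wrinkled: 1046 × 3/16 = 196.125
  green round: 1046 × 3/16 = 196.125
  green wrinkled: 1046 × 1/16 = 65.375
χ² = Σ (O − E)² / E
  yellow round: (569 − 588.375)² / 588.375 = 0.6380
  yellow wrinkled: (212 − 196.125)² / 196.125 = 1.2850
  green round: (201 − 196.125)² / 196.125 = 0.1212
  green wrinkled: (64 − 65.375)² / 65.375 = 0.0289
χ² = 0.6380 + 1.2850 + 0.1212 + 0.0289 = 2.0731 ≈ 2.073
Degrees of freedom = 4 − 1 = 3; critical value at α = 0.1 is 6.251.
Since 2.073 < 6.251, we fail to reject the null hypothesis — the data are consistent with the 9:3:3:1 ratio.

2.073; consistent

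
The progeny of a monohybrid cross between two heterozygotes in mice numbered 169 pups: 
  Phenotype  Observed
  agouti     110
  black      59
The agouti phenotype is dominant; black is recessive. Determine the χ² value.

8.854

For a monohybrid cross between heterozygotes with complete dominance, the expected phenotypic ratio is 3:1.
Total ratio parts = 4. Expected numbers out of 169:
  agouti: 169 × 3/4 = 126.75
  black: 169 × 1/4 = 42.25
χ² = Σ (O − E)² / E
  agouti: (110 − 126.75)² / 126.75 = 2.2135
  black: (59 − 42.25)² / 42.25 = 6.6405
χ² = 2.2135 + 6.6405 = 8.854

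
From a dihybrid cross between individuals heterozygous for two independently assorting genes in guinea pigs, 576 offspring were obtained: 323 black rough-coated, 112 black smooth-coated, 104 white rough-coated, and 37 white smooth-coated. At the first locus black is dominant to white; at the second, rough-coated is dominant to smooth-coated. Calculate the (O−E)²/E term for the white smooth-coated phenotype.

A dihybrid F₂ with independent assortment and complete dominance at both loci gives a 9:3:3:1 phenotypic ratio.
Expected counts for N = 576 under a 9:3:3:1 ratio (total parts = 16):
  black rough-coated: 576 × 9/16 = 324
  black smooth-coated: 576 × 3/16 = 108
  white rough-coated: 576 × 3/16 = 108
  white smooth-coated: 576 × 1/16 = 36
Contribution of white smooth-coated: (37 − 36)² / 36 = 0.0278

0.028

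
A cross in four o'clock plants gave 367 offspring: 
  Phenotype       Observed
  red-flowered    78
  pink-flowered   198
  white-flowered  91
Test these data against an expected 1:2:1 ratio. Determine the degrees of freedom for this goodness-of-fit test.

A goodness-of-fit test with 3 phenotype classes has df = 3 − 1 = 2.

2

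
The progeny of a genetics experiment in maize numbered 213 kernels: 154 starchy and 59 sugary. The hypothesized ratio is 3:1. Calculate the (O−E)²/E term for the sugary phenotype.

0.621

Under the 3:1 hypothesis (Σ ratio = 4, N = 213):
  starchy: 213 × 3/4 = 159.75
  sugary: 213 × 1/4 = 53.25
Contribution of sugary: (59 − 53.25)² / 53.25 = 0.6209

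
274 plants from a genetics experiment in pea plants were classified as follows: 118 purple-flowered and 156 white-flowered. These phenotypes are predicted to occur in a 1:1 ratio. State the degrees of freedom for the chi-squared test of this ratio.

1

A goodness-of-fit test with 2 phenotype classes has df = 2 − 1 = 1.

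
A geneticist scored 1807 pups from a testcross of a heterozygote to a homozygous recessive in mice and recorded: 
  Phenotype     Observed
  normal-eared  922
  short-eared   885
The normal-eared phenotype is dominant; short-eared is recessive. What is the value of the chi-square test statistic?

0.758

A testcross of a heterozygote (Aa × aa) gives a 1:1 phenotypic ratio.
Expected counts for N = 1807 under a 1:1 ratio (total parts = 2):
  normal-eared: 1807 × 1/2 = 903.5
  short-eared: 1807 × 1/2 = 903.5
χ² = Σ (O − E)² / E
  normal-eared: (922 − 903.5)² / 903.5 = 0.3788
  short-eared: (885 − 903.5)² / 903.5 = 0.3788
χ² = 0.3788 + 0.3788 = 0.7576 ≈ 0.758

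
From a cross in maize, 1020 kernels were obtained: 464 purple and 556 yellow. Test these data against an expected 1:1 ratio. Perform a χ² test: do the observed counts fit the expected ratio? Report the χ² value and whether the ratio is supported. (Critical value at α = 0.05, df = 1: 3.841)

Under the 1:1 hypothesis (Σ ratio = 2, N = 1020):
  purple: 1020 × 1/2 = 510
  yellow: 1020 × 1/2 = 510
χ² = Σ (O − E)² / E
  purple: (464 − 510)² / 510 = 4.1490
  yellow: (556 − 510)² / 510 = 4.1490
χ² = 4.1490 + 4.1490 = 8.298
Degrees of freedom = 2 − 1 = 1; critical value at α = 0.05 is 3.841.
Since 8.298 > 3.841, we reject the null hypothesis — the data do not fit the 1:1 ratio.

8.298; not consistent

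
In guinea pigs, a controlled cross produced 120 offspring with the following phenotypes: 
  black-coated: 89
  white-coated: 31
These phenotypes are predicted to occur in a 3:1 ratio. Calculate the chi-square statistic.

0.044

The 3:1 ratio has 4 parts, so with N = 120 the expected counts are:
  black-coated: 120 × 3/4 = 90
  white-coated: 120 × 1/4 = 30
χ² = Σ (O − E)² / E
  black-coated: (89 − 90)² / 90 = 0.0111
  white-coated: (31 − 30)² / 30 = 0.0333
χ² = 0.0111 + 0.0333 = 0.0444 ≈ 0.044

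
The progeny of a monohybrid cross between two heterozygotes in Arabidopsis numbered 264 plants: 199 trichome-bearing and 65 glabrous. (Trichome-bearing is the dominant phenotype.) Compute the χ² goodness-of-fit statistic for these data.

For a monohybrid cross between heterozygotes with complete dominance, the expected phenotypic ratio is 3:1.
The 3:1 ratio has 4 parts, so with N = 264 the expected counts are:
  trichome-bearing: 264 × 3/4 = 198
  glabrous: 264 × 1/4 = 66
χ² = Σ (O − E)² / E
  trichome-bearing: (199 − 198)² / 198 = 0.0051
  glabrous: (65 − 66)² / 66 = 0.0152
χ² = 0.0051 + 0.0152 = 0.0203 ≈ 0.020

0.020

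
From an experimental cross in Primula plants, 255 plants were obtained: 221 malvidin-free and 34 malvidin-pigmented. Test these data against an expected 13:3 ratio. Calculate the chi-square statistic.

4.911

The 13:3 ratio has 16 parts, so with N = 255 the expected counts are:
  malvidin-free: 255 × 13/16 = 207.1875
  malvidin-pigmented: 255 × 3/16 = 47.8125
χ² = Σ (O − E)² / E
  malvidin-free: (221 − 207.1875)² / 207.1875 = 0.9208
  malvidin-pigmented: (34 − 47.8125)² / 47.8125 = 3.9903
χ² = 0.9208 + 3.9903 = 4.9111 ≈ 4.911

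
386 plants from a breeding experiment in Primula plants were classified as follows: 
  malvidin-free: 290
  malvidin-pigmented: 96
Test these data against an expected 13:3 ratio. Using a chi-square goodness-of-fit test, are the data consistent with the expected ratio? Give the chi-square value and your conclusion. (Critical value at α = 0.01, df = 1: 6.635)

The 13:3 ratio has 16 parts, so with N = 386 the expected counts are:
  malvidin-free: 386 × 13/16 = 313.625
  malvidin-pigmented: 386 × 3/16 = 72.375
χ² = Σ (O − E)² / E
  malvidin-free: (290 − 313.625)² / 313.625 = 1.7796
  malvidin-pigmented: (96 − 72.375)² / 72.375 = 7.7118
χ² = 1.7796 + 7.7118 = 9.4914 ≈ 9.491
Degrees of freedom = 2 − 1 = 1; critical value at α = 0.01 is 6.635.
Since 9.491 > 6.635, we reject the null hypothesis — the data do not fit the 13:3 ratio.

9.491; not consistent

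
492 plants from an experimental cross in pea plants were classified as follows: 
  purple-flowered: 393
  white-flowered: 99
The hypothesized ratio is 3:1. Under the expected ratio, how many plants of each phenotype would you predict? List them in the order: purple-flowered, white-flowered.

369, 123

The 3:1 ratio has 4 parts, so with N = 492 the expected counts are:
  purple-flowered: 492 × 3/4 = 369
  white-flowered: 492 × 1/4 = 123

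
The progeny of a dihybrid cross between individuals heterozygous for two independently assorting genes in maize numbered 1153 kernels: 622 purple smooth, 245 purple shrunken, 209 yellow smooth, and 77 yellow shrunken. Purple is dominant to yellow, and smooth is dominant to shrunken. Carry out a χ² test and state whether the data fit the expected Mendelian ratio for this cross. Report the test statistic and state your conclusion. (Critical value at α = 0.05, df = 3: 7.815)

A dihybrid F₂ with independent assortment and complete dominance at both loci gives a 9:3:3:1 phenotypic ratio.
Under the 9:3:3:1 hypothesis (Σ ratio = 16, N = 1153):
  purple smooth: 1153 × 9/16 = 648.5625
  purple shrunken: 1153 × 3/16 = 216.1875
  yellow smooth: 1153 × 3/16 = 216.1875
  yellow shrunken: 1153 × 1/16 = 72.0625
χ² = Σ (O − E)² / E
  purple smooth: (622 − 648.5625)² / 648.5625 = 1.0879
  purple shrunken: (245 − 216.1875)² / 216.1875 = 3.8400
  yellow smooth: (209 − 216.1875)² / 216.1875 = 0.2390
  yellow shrunken: (77 − 72.0625)² / 72.0625 = 0.3383
χ² = 1.0879 + 3.8400 + 0.2390 + 0.3383 = 5.5052 ≈ 5.505
Degrees of freedom = 4 − 1 = 3; critical value at α = 0.05 is 7.815.
Since 5.505 < 7.815, we fail to reject the null hypothesis — the data are consistent with the 9:3:3:1 ratio.

5.505; consistent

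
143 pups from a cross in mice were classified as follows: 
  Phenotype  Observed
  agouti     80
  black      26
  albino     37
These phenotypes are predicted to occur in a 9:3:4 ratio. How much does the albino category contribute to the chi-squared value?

Expected counts for N = 143 under a 9:3:4 ratio (total parts = 16):
  agouti: 143 × 9/16 = 80.4375
  black: 143 × 3/16 = 26.8125
  albino: 143 × 4/16 = 35.75
Contribution of albino: (37 − 35.75)² / 35.75 = 0.0437

0.044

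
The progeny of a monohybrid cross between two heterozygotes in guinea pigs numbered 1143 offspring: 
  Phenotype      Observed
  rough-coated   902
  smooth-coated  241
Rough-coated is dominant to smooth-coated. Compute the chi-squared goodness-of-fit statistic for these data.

9.344

For a monohybrid cross between heterozygotes with complete dominance, the expected phenotypic ratio is 3:1.
Under the 3:1 hypothesis (Σ ratio = 4, N = 1143):
  rough-coated: 1143 × 3/4 = 857.25
  smooth-coated: 1143 × 1/4 = 285.75
χ² = Σ (O − E)² / E
  rough-coated: (902 − 857.25)² / 857.25 = 2.3360
  smooth-coated: (241 − 285.75)² / 285.75 = 7.0081
χ² = 2.3360 + 7.0081 = 9.3441 ≈ 9.344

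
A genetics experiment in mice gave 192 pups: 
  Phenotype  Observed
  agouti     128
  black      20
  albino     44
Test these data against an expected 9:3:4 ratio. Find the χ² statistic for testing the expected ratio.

11.148

Under the 9:3:4 hypothesis (Σ ratio = 16, N = 192):
  agouti: 192 × 9/16 = 108
  black: 192 × 3/16 = 36
  albino: 192 × 4/16 = 48
χ² = Σ (O − E)² / E
  agouti: (128 − 108)² / 108 = 3.7037
  black: (20 − 36)² / 36 = 7.1111
  albino: (44 − 48)² / 48 = 0.3333
χ² = 3.7037 + 7.1111 + 0.3333 = 11.1481 ≈ 11.148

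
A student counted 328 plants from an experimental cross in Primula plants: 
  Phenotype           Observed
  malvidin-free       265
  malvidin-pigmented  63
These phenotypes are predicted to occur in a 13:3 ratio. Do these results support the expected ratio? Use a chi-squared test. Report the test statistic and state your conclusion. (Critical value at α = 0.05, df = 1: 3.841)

Total ratio parts = 16. Expected numbers out of 328:
  malvidin-free: 328 × 13/16 = 266.5
  malvidin-pigmented: 328 × 3/16 = 61.5
χ² = Σ (O − E)² / E
  malvidin-free: (265 − 266.5)² / 266.5 = 0.0084
  malvidin-pigmented: (63 − 61.5)² / 61.5 = 0.0366
χ² = 0.0084 + 0.0366 = 0.045
Degrees of freedom = 2 − 1 = 1; critical value at α = 0.05 is 3.841.
Since 0.045 < 3.841, we fail to reject the null hypothesis — the data are consistent with the 13:3 ratio.

0.045; consistent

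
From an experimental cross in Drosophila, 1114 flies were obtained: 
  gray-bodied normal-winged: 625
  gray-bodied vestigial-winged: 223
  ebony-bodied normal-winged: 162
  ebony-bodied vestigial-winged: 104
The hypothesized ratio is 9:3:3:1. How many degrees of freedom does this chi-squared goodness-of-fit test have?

A goodness-of-fit test with 4 phenotype classes has df = 4 − 1 = 3.

3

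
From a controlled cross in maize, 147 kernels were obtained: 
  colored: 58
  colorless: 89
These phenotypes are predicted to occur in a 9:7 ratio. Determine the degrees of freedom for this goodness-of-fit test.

A goodness-of-fit test with 2 phenotype classes has df = 2 − 1 = 1.

1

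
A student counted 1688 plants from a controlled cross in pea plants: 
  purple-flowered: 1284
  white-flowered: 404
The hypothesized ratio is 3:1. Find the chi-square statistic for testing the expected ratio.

1.024

Expected counts for N = 1688 under a 3:1 ratio (total parts = 4):
  purple-flowered: 1688 × 3/4 = 1266
  white-flowered: 1688 × 1/4 = 422
χ² = Σ (O − E)² / E
  purple-flowered: (1284 − 1266)² / 1266 = 0.2559
  white-flowered: (404 − 422)² / 422 = 0.7678
χ² = 0.2559 + 0.7678 = 1.0237 ≈ 1.024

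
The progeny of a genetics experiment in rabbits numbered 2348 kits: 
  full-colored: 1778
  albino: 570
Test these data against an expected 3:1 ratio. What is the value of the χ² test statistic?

Under the 3:1 hypothesis (Σ ratio = 4, N = 2348):
  full-colored: 2348 × 3/4 = 1761
  albino: 2348 × 1/4 = 587
χ² = Σ (O − E)² / E
  full-colored: (1778 − 1761)² / 1761 = 0.1641
  albino: (570 − 587)² / 587 = 0.4923
χ² = 0.1641 + 0.4923 = 0.6564 ≈ 0.656

0.656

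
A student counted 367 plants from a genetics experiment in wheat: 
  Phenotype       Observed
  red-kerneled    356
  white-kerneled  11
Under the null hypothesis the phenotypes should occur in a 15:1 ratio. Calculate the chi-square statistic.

6.627

Total ratio parts = 16. Expected numbers out of 367:
  red-kerneled: 367 × 15/16 = 344.0625
  white-kerneled: 367 × 1/16 = 22.9375
χ² = Σ (O − E)² / E
  red-kerneled: (356 − 344.0625)² / 344.0625 = 0.4142
  white-kerneled: (11 − 22.9375)² / 22.9375 = 6.2127
χ² = 0.4142 + 6.2127 = 6.6269 ≈ 6.627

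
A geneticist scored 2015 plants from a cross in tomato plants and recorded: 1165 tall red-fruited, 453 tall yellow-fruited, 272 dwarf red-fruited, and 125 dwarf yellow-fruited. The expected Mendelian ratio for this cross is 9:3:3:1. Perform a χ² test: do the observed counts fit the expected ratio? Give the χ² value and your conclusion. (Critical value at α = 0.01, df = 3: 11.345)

The 9:3:3:1 ratio has 16 parts, so with N = 2015 the expected counts are:
  tall red-fruited: 2015 × 9/16 = 1133.4375
  tall yellow-fruited: 2015 × 3/16 = 377.8125
  dwarf red-fruited: 2015 × 3/16 = 377.8125
  dwarf yellow-fruited: 2015 × 1/16 = 125.9375
χ² = Σ (O − E)² / E
  tall red-fruited: (1165 − 1133.4375)² / 1133.4375 = 0.8789
  tall yellow-fruited: (453 − 377.8125)² / 377.8125 = 14.9629
  dwarf red-fruited: (272 − 377.8125)² / 377.8125 = 29.6345
  dwarf yellow-fruited: (125 − 125.9375)² / 125.9375 = 0.0070
χ² = 0.8789 + 14.9629 + 29.6345 + 0.0070 = 45.4833 ≈ 45.483
Degrees of freedom = 4 − 1 = 3; critical value at α = 0.01 is 11.345.
Since 45.483 > 11.345, we reject the null hypothesis — the data do not fit the 9:3:3:1 ratio.

45.483; not consistent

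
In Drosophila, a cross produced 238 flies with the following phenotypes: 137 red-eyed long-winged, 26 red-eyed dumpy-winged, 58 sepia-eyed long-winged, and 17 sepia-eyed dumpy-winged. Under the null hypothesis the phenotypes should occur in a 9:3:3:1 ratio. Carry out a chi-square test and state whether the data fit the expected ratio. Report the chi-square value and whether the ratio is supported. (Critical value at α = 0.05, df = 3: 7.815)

Total ratio parts = 16. Expected numbers out of 238:
  red-eyed long-winged: 238 × 9/16 = 133.875
  red-eyed dumpy-winged: 238 × 3/16 = 44.625
  sepia-eyed long-winged: 238 × 3/16 = 44.625
  sepia-eyed dumpy-winged: 238 × 1/16 = 14.875
χ² = Σ (O − E)² / E
  red-eyed long-winged: (137 − 133.875)² / 133.875 = 0.0729
  red-eyed dumpy-winged: (26 − 44.625)² / 44.625 = 7.7735
  sepia-eyed long-winged: (58 − 44.625)² / 44.625 = 4.0088
  sepia-eyed dumpy-winged: (17 − 14.875)² / 14.875 = 0.3036
χ² = 0.0729 + 7.7735 + 4.0088 + 0.3036 = 12.1588 ≈ 12.159
Degrees of freedom = 4 − 1 = 3; critical value at α = 0.05 is 7.815.
Since 12.159 > 7.815, we reject the null hypothesis — the data do not fit the 9:3:3:1 ratio.

12.159; not consistent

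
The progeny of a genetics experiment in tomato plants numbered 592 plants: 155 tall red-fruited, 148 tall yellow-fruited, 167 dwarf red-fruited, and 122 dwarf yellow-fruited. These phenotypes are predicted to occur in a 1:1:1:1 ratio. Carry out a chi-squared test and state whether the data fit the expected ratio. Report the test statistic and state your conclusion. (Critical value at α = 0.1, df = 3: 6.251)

The 1:1:1:1 ratio has 4 parts, so with N = 592 the expected counts are:
  tall red-fruited: 592 × 1/4 = 148
  tall yellow-fruited: 592 × 1/4 = 148
  dwarf red-fruited: 592 × 1/4 = 148
  dwarf yellow-fruited: 592 × 1/4 = 148
χ² = Σ (O − E)² / E
  tall red-fruited: (155 − 148)² / 148 = 0.3311
  tall yellow-fruited: (148 − 148)² / 148 = 0.0000
  dwarf red-fruited: (167 − 148)² / 148 = 2.4392
  dwarf yellow-fruited: (122 − 148)² / 148 = 4.5676
χ² = 0.3311 + 0.0000 + 2.4392 + 4.5676 = 7.3379 ≈ 7.338
Degrees of freedom = 4 − 1 = 3; critical value at α = 0.1 is 6.251.
Since 7.338 > 6.251, we reject the null hypothesis — the data do not fit the 1:1:1:1 ratio.

7.338; not consistent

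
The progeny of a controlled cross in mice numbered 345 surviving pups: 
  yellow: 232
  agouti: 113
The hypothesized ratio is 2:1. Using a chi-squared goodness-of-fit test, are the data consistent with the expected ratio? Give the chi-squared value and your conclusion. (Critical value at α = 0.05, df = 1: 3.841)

The 2:1 ratio has 3 parts, so with N = 345 the expected counts are:
  yellow: 345 × 2/3 = 230
  agouti: 345 × 1/3 = 115
χ² = Σ (O − E)² / E
  yellow: (232 − 230)² / 230 = 0.0174
  agouti: (113 − 115)² / 115 = 0.0348
χ² = 0.0174 + 0.0348 = 0.0522 ≈ 0.052
Degrees of freedom = 2 − 1 = 1; critical value at α = 0.05 is 3.841.
Since 0.052 < 3.841, we fail to reject the null hypothesis — the data are consistent with the 2:1 ratio.

0.052; consistent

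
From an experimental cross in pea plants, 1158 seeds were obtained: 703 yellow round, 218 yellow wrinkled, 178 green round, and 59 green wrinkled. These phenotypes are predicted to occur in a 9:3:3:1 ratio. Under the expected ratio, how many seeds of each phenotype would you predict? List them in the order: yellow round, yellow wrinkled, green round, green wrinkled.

Expected counts for N = 1158 under a 9:3:3:1 ratio (total parts = 16):
  yellow round: 1158 × 9/16 = 651.375
  yellow wrinkled: 1158 × 3/16 = 217.125
  green round: 1158 × 3/16 = 217.125
  green wrinkled: 1158 × 1/16 = 72.375

651.375, 217.125, 217.125, 72.375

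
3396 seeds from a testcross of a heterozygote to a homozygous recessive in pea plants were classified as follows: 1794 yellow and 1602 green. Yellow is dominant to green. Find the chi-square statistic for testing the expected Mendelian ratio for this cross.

10.855

A testcross of a heterozygote (Aa × aa) gives a 1:1 phenotypic ratio.
Under the 1:1 hypothesis (Σ ratio = 2, N = 3396):
  yellow: 3396 × 1/2 = 1698
  green: 3396 × 1/2 = 1698
χ² = Σ (O − E)² / E
  yellow: (1794 − 1698)² / 1698 = 5.4276
  green: (1602 − 1698)² / 1698 = 5.4276
χ² = 5.4276 + 5.4276 = 10.8552 ≈ 10.855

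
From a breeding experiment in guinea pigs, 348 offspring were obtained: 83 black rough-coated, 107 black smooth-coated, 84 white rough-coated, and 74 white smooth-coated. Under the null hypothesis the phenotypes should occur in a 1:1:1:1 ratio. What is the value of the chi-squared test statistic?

Under the 1:1:1:1 hypothesis (Σ ratio = 4, N = 348):
  black rough-coated: 348 × 1/4 = 87
  black smooth-coated: 348 × 1/4 = 87
  white rough-coated: 348 × 1/4 = 87
  white smooth-coated: 348 × 1/4 = 87
χ² = Σ (O − E)² / E
  black rough-coated: (83 − 87)² / 87 = 0.1839
  black smooth-coated: (107 − 87)² / 87 = 4.5977
  white rough-coated: (84 − 87)² / 87 = 0.1034
  white smooth-coated: (74 − 87)² / 87 = 1.9425
χ² = 0.1839 + 4.5977 + 0.1034 + 1.9425 = 6.8275 ≈ 6.828

6.828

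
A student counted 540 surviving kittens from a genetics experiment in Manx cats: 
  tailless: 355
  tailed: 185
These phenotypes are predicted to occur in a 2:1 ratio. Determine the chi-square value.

0.208

Total ratio parts = 3. Expected numbers out of 540:
  tailless: 540 × 2/3 = 360
  tailed: 540 × 1/3 = 180
χ² = Σ (O − E)² / E
  tailless: (355 − 360)² / 360 = 0.0694
  tailed: (185 − 180)² / 180 = 0.1389
χ² = 0.0694 + 0.1389 = 0.2083 ≈ 0.208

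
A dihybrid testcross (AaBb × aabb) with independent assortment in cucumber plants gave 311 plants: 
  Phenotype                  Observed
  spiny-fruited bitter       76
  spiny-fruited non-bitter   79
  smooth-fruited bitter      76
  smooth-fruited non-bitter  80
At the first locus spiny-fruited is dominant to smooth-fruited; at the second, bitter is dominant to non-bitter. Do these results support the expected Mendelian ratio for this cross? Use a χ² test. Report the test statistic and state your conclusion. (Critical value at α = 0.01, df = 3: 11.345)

A dihybrid testcross with independent assortment gives a 1:1:1:1 ratio.
Under the 1:1:1:1 hypothesis (Σ ratio = 4, N = 311):
  spiny-fruited bitter: 311 × 1/4 = 77.75
  spiny-fruited non-bitter: 311 × 1/4 = 77.75
  smooth-fruited bitter: 311 × 1/4 = 77.75
  smooth-fruited non-bitter: 311 × 1/4 = 77.75
χ² = Σ (O − E)² / E
  spiny-fruited bitter: (76 − 77.75)² / 77.75 = 0.0394
  spiny-fruited non-bitter: (79 − 77.75)² / 77.75 = 0.0201
  smooth-fruited bitter: (76 − 77.75)² / 77.75 = 0.0394
  smooth-fruited non-bitter: (80 − 77.75)² / 77.75 = 0.0651
χ² = 0.0394 + 0.0201 + 0.0394 + 0.0651 = 0.164
Degrees of freedom = 4 − 1 = 3; critical value at α = 0.01 is 11.345.
Since 0.164 < 11.345, we fail to reject the null hypothesis — the data are consistent with the 1:1:1:1 ratio.

0.164; consistent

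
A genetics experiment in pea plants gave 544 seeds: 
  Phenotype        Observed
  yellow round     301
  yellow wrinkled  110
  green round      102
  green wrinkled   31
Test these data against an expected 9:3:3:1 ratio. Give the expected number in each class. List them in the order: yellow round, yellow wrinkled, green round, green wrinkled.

Expected counts for N = 544 under a 9:3:3:1 ratio (total parts = 16):
  yellow round: 544 × 9/16 = 306
  yellow wrinkled: 544 × 3/16 = 102
  green round: 544 × 3/16 = 102
  green wrinkled: 544 × 1/16 = 34

306, 102, 102, 34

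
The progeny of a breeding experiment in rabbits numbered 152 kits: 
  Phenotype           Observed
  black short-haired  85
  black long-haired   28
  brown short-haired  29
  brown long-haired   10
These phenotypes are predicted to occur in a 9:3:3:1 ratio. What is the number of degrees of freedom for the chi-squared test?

A goodness-of-fit test with 4 phenotype classes has df = 4 − 1 = 3.

3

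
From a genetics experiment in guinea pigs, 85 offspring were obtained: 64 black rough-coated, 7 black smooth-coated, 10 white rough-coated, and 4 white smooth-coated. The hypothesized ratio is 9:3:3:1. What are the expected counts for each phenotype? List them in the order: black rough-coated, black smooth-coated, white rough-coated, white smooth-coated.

Under the 9:3:3:1 hypothesis (Σ ratio = 16, N = 85):
  black rough-coated: 85 × 9/16 = 47.8125
  black smooth-coated: 85 × 3/16 = 15.9375
  white rough-coated: 85 × 3/16 = 15.9375
  white smooth-coated: 85 × 1/16 = 5.3125

47.8125, 15.9375, 15.9375, 5.3125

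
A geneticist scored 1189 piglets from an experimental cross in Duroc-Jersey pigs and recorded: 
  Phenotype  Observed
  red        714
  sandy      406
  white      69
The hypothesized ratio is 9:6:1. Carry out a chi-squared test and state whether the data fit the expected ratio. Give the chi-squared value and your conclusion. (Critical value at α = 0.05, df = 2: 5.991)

Under the 9:6:1 hypothesis (Σ ratio = 16, N = 1189):
  red: 1189 × 9/16 = 668.8125
  sandy: 1189 × 6/16 = 445.875
  white: 1189 × 1/16 = 74.3125
χ² = Σ (O − E)² / E
  red: (714 − 668.8125)² / 668.8125 = 3.0530
  sandy: (406 − 445.875)² / 445.875 = 3.5661
  white: (69 − 74.3125)² / 74.3125 = 0.3798
χ² = 3.0530 + 3.5661 + 0.3798 = 6.9989 ≈ 6.999
Degrees of freedom = 3 − 1 = 2; critical value at α = 0.05 is 5.991.
Since 6.999 > 5.991, we reject the null hypothesis — the data do not fit the 9:6:1 ratio.

6.999; not consistent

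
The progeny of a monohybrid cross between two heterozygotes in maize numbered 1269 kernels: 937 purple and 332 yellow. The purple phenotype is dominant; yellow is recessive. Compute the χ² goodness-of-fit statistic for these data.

For a monohybrid cross between heterozygotes with complete dominance, the expected phenotypic ratio is 3:1.
Total ratio parts = 4. Expected numbers out of 1269:
  purple: 1269 × 3/4 = 951.75
  yellow: 1269 × 1/4 = 317.25
χ² = Σ (O − E)² / E
  purple: (937 − 951.75)² / 951.75 = 0.2286
  yellow: (332 − 317.25)² / 317.25 = 0.6858
χ² = 0.2286 + 0.6858 = 0.9144 ≈ 0.914

0.914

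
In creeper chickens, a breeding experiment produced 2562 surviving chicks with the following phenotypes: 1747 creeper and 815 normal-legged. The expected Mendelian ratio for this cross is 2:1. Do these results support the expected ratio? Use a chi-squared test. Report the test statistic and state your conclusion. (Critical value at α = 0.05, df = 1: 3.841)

Under the 2:1 hypothesis (Σ ratio = 3, N = 2562):
  creeper: 2562 × 2/3 = 1708
  normal-legged: 2562 × 1/3 = 854
χ² = Σ (O − E)² / E
  creeper: (1747 − 1708)² / 1708 = 0.8905
  normal-legged: (815 − 854)² / 854 = 1.7810
χ² = 0.8905 + 1.7810 = 2.6715 ≈ 2.672
Degrees of freedom = 2 − 1 = 1; critical value at α = 0.05 is 3.841.
Since 2.672 < 3.841, we fail to reject the null hypothesis — the data are consistent with the 2:1 ratio.

2.672; consistent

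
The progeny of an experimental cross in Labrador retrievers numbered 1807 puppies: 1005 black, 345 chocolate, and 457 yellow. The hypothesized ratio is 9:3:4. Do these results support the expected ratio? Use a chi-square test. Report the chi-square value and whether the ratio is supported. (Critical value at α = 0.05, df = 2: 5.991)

0.303; consistent

Under the 9:3:4 hypothesis (Σ ratio = 16, N = 1807):
  black: 1807 × 9/16 = 1016.4375
  chocolate: 1807 × 3/16 = 338.8125
  yellow: 1807 × 4/16 = 451.75
χ² = Σ (O − E)² / E
  black: (1005 − 1016.4375)² / 1016.4375 = 0.1287
  chocolate: (345 − 338.8125)² / 338.8125 = 0.1130
  yellow: (457 − 451.75)² / 451.75 = 0.0610
χ² = 0.1287 + 0.1130 + 0.0610 = 0.3027 ≈ 0.303
Degrees of freedom = 3 − 1 = 2; critical value at α = 0.05 is 5.991.
Since 0.303 < 5.991, we fail to reject the null hypothesis — the data are consistent with the 9:3:4 ratio.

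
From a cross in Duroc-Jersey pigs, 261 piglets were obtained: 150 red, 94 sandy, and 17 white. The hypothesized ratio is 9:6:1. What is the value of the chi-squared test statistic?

0.252

Total ratio parts = 16. Expected numbers out of 261:
  red: 261 × 9/16 = 146.8125
  sandy: 261 × 6/16 = 97.875
  white: 261 × 1/16 = 16.3125
χ² = Σ (O − E)² / E
  red: (150 − 146.8125)² / 146.8125 = 0.0692
  sandy: (94 − 97.875)² / 97.875 = 0.1534
  white: (17 − 16.3125)² / 16.3125 = 0.0290
χ² = 0.0692 + 0.1534 + 0.0290 = 0.2516 ≈ 0.252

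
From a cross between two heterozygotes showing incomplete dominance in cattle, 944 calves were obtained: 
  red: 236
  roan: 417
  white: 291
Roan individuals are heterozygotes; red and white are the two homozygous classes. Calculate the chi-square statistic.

19.227

With incomplete dominance, a heterozygote × heterozygote cross gives a 1:2:1 phenotypic ratio.
The 1:2:1 ratio has 4 parts, so with N = 944 the expected counts are:
  red: 944 × 1/4 = 236
  roan: 944 × 2/4 = 472
  white: 944 × 1/4 = 236
χ² = Σ (O − E)² / E
  red: (236 − 236)² / 236 = 0.0000
  roan: (417 − 472)² / 472 = 6.4089
  white: (291 − 236)² / 236 = 12.8178
χ² = 0.0000 + 6.4089 + 12.8178 = 19.2267 ≈ 19.227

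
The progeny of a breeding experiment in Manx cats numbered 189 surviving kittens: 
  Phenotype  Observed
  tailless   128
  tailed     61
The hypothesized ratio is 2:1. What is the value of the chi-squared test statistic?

0.095

Under the 2:1 hypothesis (Σ ratio = 3, N = 189):
  tailless: 189 × 2/3 = 126
  tailed: 189 × 1/3 = 63
χ² = Σ (O − E)² / E
  tailless: (128 − 126)² / 126 = 0.0317
  tailed: (61 − 63)² / 63 = 0.0635
χ² = 0.0317 + 0.0635 = 0.0952 ≈ 0.095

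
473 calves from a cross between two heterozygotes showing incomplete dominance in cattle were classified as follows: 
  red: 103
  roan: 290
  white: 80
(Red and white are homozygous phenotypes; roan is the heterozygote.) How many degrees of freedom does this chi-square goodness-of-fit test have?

2

With incomplete dominance, a heterozygote × heterozygote cross gives a 1:2:1 phenotypic ratio.
A goodness-of-fit test with 3 phenotype classes has df = 3 − 1 = 2.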